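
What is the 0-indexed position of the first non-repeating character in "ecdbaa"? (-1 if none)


Input: ecdbaa
Character frequencies:
  'a': 2
  'b': 1
  'c': 1
  'd': 1
  'e': 1
Scanning left to right for freq == 1:
  Position 0 ('e'): unique! => answer = 0

0


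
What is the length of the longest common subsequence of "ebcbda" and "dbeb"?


LCS of "ebcbda" and "dbeb"
DP table:
           d    b    e    b
      0    0    0    0    0
  e   0    0    0    1    1
  b   0    0    1    1    2
  c   0    0    1    1    2
  b   0    0    1    1    2
  d   0    1    1    1    2
  a   0    1    1    1    2
LCS length = dp[6][4] = 2

2


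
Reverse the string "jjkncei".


Input: jjkncei
Reading characters right to left:
  Position 6: 'i'
  Position 5: 'e'
  Position 4: 'c'
  Position 3: 'n'
  Position 2: 'k'
  Position 1: 'j'
  Position 0: 'j'
Reversed: iecnkjj

iecnkjj


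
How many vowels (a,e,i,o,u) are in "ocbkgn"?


Input: ocbkgn
Checking each character:
  'o' at position 0: vowel (running total: 1)
  'c' at position 1: consonant
  'b' at position 2: consonant
  'k' at position 3: consonant
  'g' at position 4: consonant
  'n' at position 5: consonant
Total vowels: 1

1


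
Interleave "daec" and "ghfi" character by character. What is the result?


Interleaving "daec" and "ghfi":
  Position 0: 'd' from first, 'g' from second => "dg"
  Position 1: 'a' from first, 'h' from second => "ah"
  Position 2: 'e' from first, 'f' from second => "ef"
  Position 3: 'c' from first, 'i' from second => "ci"
Result: dgahefci

dgahefci


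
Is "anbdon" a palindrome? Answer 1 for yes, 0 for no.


Input: anbdon
Reversed: nodbna
  Compare pos 0 ('a') with pos 5 ('n'): MISMATCH
  Compare pos 1 ('n') with pos 4 ('o'): MISMATCH
  Compare pos 2 ('b') with pos 3 ('d'): MISMATCH
Result: not a palindrome

0


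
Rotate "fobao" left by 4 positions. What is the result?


Input: "fobao", rotate left by 4
First 4 characters: "foba"
Remaining characters: "o"
Concatenate remaining + first: "o" + "foba" = "ofoba"

ofoba


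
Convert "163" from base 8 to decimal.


Input: "163" in base 8
Positional expansion:
  Digit '1' (value 1) x 8^2 = 64
  Digit '6' (value 6) x 8^1 = 48
  Digit '3' (value 3) x 8^0 = 3
Sum = 115

115


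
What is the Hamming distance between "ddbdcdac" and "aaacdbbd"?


Comparing "ddbdcdac" and "aaacdbbd" position by position:
  Position 0: 'd' vs 'a' => differ
  Position 1: 'd' vs 'a' => differ
  Position 2: 'b' vs 'a' => differ
  Position 3: 'd' vs 'c' => differ
  Position 4: 'c' vs 'd' => differ
  Position 5: 'd' vs 'b' => differ
  Position 6: 'a' vs 'b' => differ
  Position 7: 'c' vs 'd' => differ
Total differences (Hamming distance): 8

8


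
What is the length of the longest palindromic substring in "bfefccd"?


Input: "bfefccd"
Checking substrings for palindromes:
  [1:4] "fef" (len 3) => palindrome
  [4:6] "cc" (len 2) => palindrome
Longest palindromic substring: "fef" with length 3

3


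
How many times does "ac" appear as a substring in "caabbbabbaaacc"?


Searching for "ac" in "caabbbabbaaacc"
Scanning each position:
  Position 0: "ca" => no
  Position 1: "aa" => no
  Position 2: "ab" => no
  Position 3: "bb" => no
  Position 4: "bb" => no
  Position 5: "ba" => no
  Position 6: "ab" => no
  Position 7: "bb" => no
  Position 8: "ba" => no
  Position 9: "aa" => no
  Position 10: "aa" => no
  Position 11: "ac" => MATCH
  Position 12: "cc" => no
Total occurrences: 1

1


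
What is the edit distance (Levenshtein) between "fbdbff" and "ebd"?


Computing edit distance: "fbdbff" -> "ebd"
DP table:
           e    b    d
      0    1    2    3
  f   1    1    2    3
  b   2    2    1    2
  d   3    3    2    1
  b   4    4    3    2
  f   5    5    4    3
  f   6    6    5    4
Edit distance = dp[6][3] = 4

4


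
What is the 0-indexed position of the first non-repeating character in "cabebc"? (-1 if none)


Input: cabebc
Character frequencies:
  'a': 1
  'b': 2
  'c': 2
  'e': 1
Scanning left to right for freq == 1:
  Position 0 ('c'): freq=2, skip
  Position 1 ('a'): unique! => answer = 1

1


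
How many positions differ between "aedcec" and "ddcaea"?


Comparing "aedcec" and "ddcaea" position by position:
  Position 0: 'a' vs 'd' => DIFFER
  Position 1: 'e' vs 'd' => DIFFER
  Position 2: 'd' vs 'c' => DIFFER
  Position 3: 'c' vs 'a' => DIFFER
  Position 4: 'e' vs 'e' => same
  Position 5: 'c' vs 'a' => DIFFER
Positions that differ: 5

5


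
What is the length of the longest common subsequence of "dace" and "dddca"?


LCS of "dace" and "dddca"
DP table:
           d    d    d    c    a
      0    0    0    0    0    0
  d   0    1    1    1    1    1
  a   0    1    1    1    1    2
  c   0    1    1    1    2    2
  e   0    1    1    1    2    2
LCS length = dp[4][5] = 2

2


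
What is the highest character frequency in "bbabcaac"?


Input: bbabcaac
Character counts:
  'a': 3
  'b': 3
  'c': 2
Maximum frequency: 3

3


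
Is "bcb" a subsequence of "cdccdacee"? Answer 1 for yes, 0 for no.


Check if "bcb" is a subsequence of "cdccdacee"
Greedy scan:
  Position 0 ('c'): no match needed
  Position 1 ('d'): no match needed
  Position 2 ('c'): no match needed
  Position 3 ('c'): no match needed
  Position 4 ('d'): no match needed
  Position 5 ('a'): no match needed
  Position 6 ('c'): no match needed
  Position 7 ('e'): no match needed
  Position 8 ('e'): no match needed
Only matched 0/3 characters => not a subsequence

0


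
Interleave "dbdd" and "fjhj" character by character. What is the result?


Interleaving "dbdd" and "fjhj":
  Position 0: 'd' from first, 'f' from second => "df"
  Position 1: 'b' from first, 'j' from second => "bj"
  Position 2: 'd' from first, 'h' from second => "dh"
  Position 3: 'd' from first, 'j' from second => "dj"
Result: dfbjdhdj

dfbjdhdj


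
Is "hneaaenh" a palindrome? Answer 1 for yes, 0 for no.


Input: hneaaenh
Reversed: hneaaenh
  Compare pos 0 ('h') with pos 7 ('h'): match
  Compare pos 1 ('n') with pos 6 ('n'): match
  Compare pos 2 ('e') with pos 5 ('e'): match
  Compare pos 3 ('a') with pos 4 ('a'): match
Result: palindrome

1


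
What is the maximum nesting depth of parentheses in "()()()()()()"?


Input: "()()()()()()"
Tracking depth:
  Position 0 '(': depth becomes 1
  Position 1 ')': depth becomes 0
  Position 2 '(': depth becomes 1
  Position 3 ')': depth becomes 0
  Position 4 '(': depth becomes 1
  Position 5 ')': depth becomes 0
  Position 6 '(': depth becomes 1
  Position 7 ')': depth becomes 0
  Position 8 '(': depth becomes 1
  Position 9 ')': depth becomes 0
  Position 10 '(': depth becomes 1
  Position 11 ')': depth becomes 0
Maximum depth reached: 1

1


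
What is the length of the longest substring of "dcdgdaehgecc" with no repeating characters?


Input: "dcdgdaehgecc"
Sliding window (track last position of each char):
  Position 0 ('d'): window [0,0] length 1 -- new best
  Position 1 ('c'): window [0,1] length 2 -- new best
  Position 2 ('d'): repeat (last at 0), move window start to 1
  Position 2 ('d'): window [1,2] length 2
  Position 3 ('g'): window [1,3] length 3 -- new best
  Position 4 ('d'): repeat (last at 2), move window start to 3
  Position 4 ('d'): window [3,4] length 2
  Position 5 ('a'): window [3,5] length 3
  Position 6 ('e'): window [3,6] length 4 -- new best
  Position 7 ('h'): window [3,7] length 5 -- new best
  Position 8 ('g'): repeat (last at 3), move window start to 4
  Position 8 ('g'): window [4,8] length 5
  Position 9 ('e'): repeat (last at 6), move window start to 7
  Position 9 ('e'): window [7,9] length 3
  Position 10 ('c'): window [7,10] length 4
  Position 11 ('c'): repeat (last at 10), move window start to 11
  Position 11 ('c'): window [11,11] length 1
Longest substring with no repeats: "gdaeh" with length 5

5


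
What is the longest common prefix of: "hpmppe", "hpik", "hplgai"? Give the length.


Words: hpmppe, hpik, hplgai
  Position 0: all 'h' => match
  Position 1: all 'p' => match
  Position 2: ('m', 'i', 'l') => mismatch, stop
LCP = "hp" (length 2)

2


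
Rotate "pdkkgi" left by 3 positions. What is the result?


Input: "pdkkgi", rotate left by 3
First 3 characters: "pdk"
Remaining characters: "kgi"
Concatenate remaining + first: "kgi" + "pdk" = "kgipdk"

kgipdk


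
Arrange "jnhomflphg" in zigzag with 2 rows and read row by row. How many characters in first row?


Zigzag "jnhomflphg" into 2 rows:
Placing characters:
  'j' => row 0
  'n' => row 1
  'h' => row 0
  'o' => row 1
  'm' => row 0
  'f' => row 1
  'l' => row 0
  'p' => row 1
  'h' => row 0
  'g' => row 1
Rows:
  Row 0: "jhmlh"
  Row 1: "nofpg"
First row length: 5

5


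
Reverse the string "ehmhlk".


Input: ehmhlk
Reading characters right to left:
  Position 5: 'k'
  Position 4: 'l'
  Position 3: 'h'
  Position 2: 'm'
  Position 1: 'h'
  Position 0: 'e'
Reversed: klhmhe

klhmhe


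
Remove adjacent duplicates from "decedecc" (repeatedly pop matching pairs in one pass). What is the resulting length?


Input: decedecc
Stack-based adjacent duplicate removal:
  Read 'd': push. Stack: d
  Read 'e': push. Stack: de
  Read 'c': push. Stack: dec
  Read 'e': push. Stack: dece
  Read 'd': push. Stack: deced
  Read 'e': push. Stack: decede
  Read 'c': push. Stack: decedec
  Read 'c': matches stack top 'c' => pop. Stack: decede
Final stack: "decede" (length 6)

6


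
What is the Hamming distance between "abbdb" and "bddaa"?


Comparing "abbdb" and "bddaa" position by position:
  Position 0: 'a' vs 'b' => differ
  Position 1: 'b' vs 'd' => differ
  Position 2: 'b' vs 'd' => differ
  Position 3: 'd' vs 'a' => differ
  Position 4: 'b' vs 'a' => differ
Total differences (Hamming distance): 5

5


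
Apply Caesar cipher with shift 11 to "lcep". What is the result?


Caesar cipher: shift "lcep" by 11
  'l' (pos 11) + 11 = pos 22 = 'w'
  'c' (pos 2) + 11 = pos 13 = 'n'
  'e' (pos 4) + 11 = pos 15 = 'p'
  'p' (pos 15) + 11 = pos 0 = 'a'
Result: wnpa

wnpa


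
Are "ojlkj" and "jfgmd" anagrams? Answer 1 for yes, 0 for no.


Strings: "ojlkj", "jfgmd"
Sorted first:  jjklo
Sorted second: dfgjm
Differ at position 0: 'j' vs 'd' => not anagrams

0


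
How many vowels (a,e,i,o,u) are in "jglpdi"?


Input: jglpdi
Checking each character:
  'j' at position 0: consonant
  'g' at position 1: consonant
  'l' at position 2: consonant
  'p' at position 3: consonant
  'd' at position 4: consonant
  'i' at position 5: vowel (running total: 1)
Total vowels: 1

1


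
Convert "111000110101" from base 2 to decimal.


Input: "111000110101" in base 2
Positional expansion:
  Digit '1' (value 1) x 2^11 = 2048
  Digit '1' (value 1) x 2^10 = 1024
  Digit '1' (value 1) x 2^9 = 512
  Digit '0' (value 0) x 2^8 = 0
  Digit '0' (value 0) x 2^7 = 0
  Digit '0' (value 0) x 2^6 = 0
  Digit '1' (value 1) x 2^5 = 32
  Digit '1' (value 1) x 2^4 = 16
  Digit '0' (value 0) x 2^3 = 0
  Digit '1' (value 1) x 2^2 = 4
  Digit '0' (value 0) x 2^1 = 0
  Digit '1' (value 1) x 2^0 = 1
Sum = 3637

3637


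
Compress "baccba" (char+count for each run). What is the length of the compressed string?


Input: baccba
Runs:
  'b' x 1 => "b1"
  'a' x 1 => "a1"
  'c' x 2 => "c2"
  'b' x 1 => "b1"
  'a' x 1 => "a1"
Compressed: "b1a1c2b1a1"
Compressed length: 10

10


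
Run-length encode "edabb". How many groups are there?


Input: edabb
Scanning for consecutive runs:
  Group 1: 'e' x 1 (positions 0-0)
  Group 2: 'd' x 1 (positions 1-1)
  Group 3: 'a' x 1 (positions 2-2)
  Group 4: 'b' x 2 (positions 3-4)
Total groups: 4

4


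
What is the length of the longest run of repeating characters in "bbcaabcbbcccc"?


Input: "bbcaabcbbcccc"
Scanning for longest run:
  Position 1 ('b'): continues run of 'b', length=2
  Position 2 ('c'): new char, reset run to 1
  Position 3 ('a'): new char, reset run to 1
  Position 4 ('a'): continues run of 'a', length=2
  Position 5 ('b'): new char, reset run to 1
  Position 6 ('c'): new char, reset run to 1
  Position 7 ('b'): new char, reset run to 1
  Position 8 ('b'): continues run of 'b', length=2
  Position 9 ('c'): new char, reset run to 1
  Position 10 ('c'): continues run of 'c', length=2
  Position 11 ('c'): continues run of 'c', length=3
  Position 12 ('c'): continues run of 'c', length=4
Longest run: 'c' with length 4

4


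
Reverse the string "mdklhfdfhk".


Input: mdklhfdfhk
Reading characters right to left:
  Position 9: 'k'
  Position 8: 'h'
  Position 7: 'f'
  Position 6: 'd'
  Position 5: 'f'
  Position 4: 'h'
  Position 3: 'l'
  Position 2: 'k'
  Position 1: 'd'
  Position 0: 'm'
Reversed: khfdfhlkdm

khfdfhlkdm


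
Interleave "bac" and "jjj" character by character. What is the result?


Interleaving "bac" and "jjj":
  Position 0: 'b' from first, 'j' from second => "bj"
  Position 1: 'a' from first, 'j' from second => "aj"
  Position 2: 'c' from first, 'j' from second => "cj"
Result: bjajcj

bjajcj


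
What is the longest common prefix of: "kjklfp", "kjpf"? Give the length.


Words: kjklfp, kjpf
  Position 0: all 'k' => match
  Position 1: all 'j' => match
  Position 2: ('k', 'p') => mismatch, stop
LCP = "kj" (length 2)

2


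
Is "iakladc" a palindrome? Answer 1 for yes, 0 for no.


Input: iakladc
Reversed: cdalkai
  Compare pos 0 ('i') with pos 6 ('c'): MISMATCH
  Compare pos 1 ('a') with pos 5 ('d'): MISMATCH
  Compare pos 2 ('k') with pos 4 ('a'): MISMATCH
Result: not a palindrome

0


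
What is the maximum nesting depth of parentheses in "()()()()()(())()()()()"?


Input: "()()()()()(())()()()()"
Tracking depth:
  Position 0 '(': depth becomes 1
  Position 1 ')': depth becomes 0
  Position 2 '(': depth becomes 1
  Position 3 ')': depth becomes 0
  Position 4 '(': depth becomes 1
  Position 5 ')': depth becomes 0
  Position 6 '(': depth becomes 1
  Position 7 ')': depth becomes 0
  Position 8 '(': depth becomes 1
  Position 9 ')': depth becomes 0
  Position 10 '(': depth becomes 1
  Position 11 '(': depth becomes 2
  Position 12 ')': depth becomes 1
  Position 13 ')': depth becomes 0
  Position 14 '(': depth becomes 1
  Position 15 ')': depth becomes 0
  Position 16 '(': depth becomes 1
  Position 17 ')': depth becomes 0
  Position 18 '(': depth becomes 1
  Position 19 ')': depth becomes 0
  Position 20 '(': depth becomes 1
  Position 21 ')': depth becomes 0
Maximum depth reached: 2

2


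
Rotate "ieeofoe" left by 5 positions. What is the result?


Input: "ieeofoe", rotate left by 5
First 5 characters: "ieeof"
Remaining characters: "oe"
Concatenate remaining + first: "oe" + "ieeof" = "oeieeof"

oeieeof


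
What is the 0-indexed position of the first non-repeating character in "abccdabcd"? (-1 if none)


Input: abccdabcd
Character frequencies:
  'a': 2
  'b': 2
  'c': 3
  'd': 2
Scanning left to right for freq == 1:
  Position 0 ('a'): freq=2, skip
  Position 1 ('b'): freq=2, skip
  Position 2 ('c'): freq=3, skip
  Position 3 ('c'): freq=3, skip
  Position 4 ('d'): freq=2, skip
  Position 5 ('a'): freq=2, skip
  Position 6 ('b'): freq=2, skip
  Position 7 ('c'): freq=3, skip
  Position 8 ('d'): freq=2, skip
  No unique character found => answer = -1

-1


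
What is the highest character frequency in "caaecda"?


Input: caaecda
Character counts:
  'a': 3
  'c': 2
  'd': 1
  'e': 1
Maximum frequency: 3

3


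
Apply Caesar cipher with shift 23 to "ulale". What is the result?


Caesar cipher: shift "ulale" by 23
  'u' (pos 20) + 23 = pos 17 = 'r'
  'l' (pos 11) + 23 = pos 8 = 'i'
  'a' (pos 0) + 23 = pos 23 = 'x'
  'l' (pos 11) + 23 = pos 8 = 'i'
  'e' (pos 4) + 23 = pos 1 = 'b'
Result: rixib

rixib


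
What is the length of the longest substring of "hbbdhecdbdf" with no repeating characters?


Input: "hbbdhecdbdf"
Sliding window (track last position of each char):
  Position 0 ('h'): window [0,0] length 1 -- new best
  Position 1 ('b'): window [0,1] length 2 -- new best
  Position 2 ('b'): repeat (last at 1), move window start to 2
  Position 2 ('b'): window [2,2] length 1
  Position 3 ('d'): window [2,3] length 2
  Position 4 ('h'): window [2,4] length 3 -- new best
  Position 5 ('e'): window [2,5] length 4 -- new best
  Position 6 ('c'): window [2,6] length 5 -- new best
  Position 7 ('d'): repeat (last at 3), move window start to 4
  Position 7 ('d'): window [4,7] length 4
  Position 8 ('b'): window [4,8] length 5
  Position 9 ('d'): repeat (last at 7), move window start to 8
  Position 9 ('d'): window [8,9] length 2
  Position 10 ('f'): window [8,10] length 3
Longest substring with no repeats: "bdhec" with length 5

5


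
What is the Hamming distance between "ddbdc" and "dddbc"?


Comparing "ddbdc" and "dddbc" position by position:
  Position 0: 'd' vs 'd' => same
  Position 1: 'd' vs 'd' => same
  Position 2: 'b' vs 'd' => differ
  Position 3: 'd' vs 'b' => differ
  Position 4: 'c' vs 'c' => same
Total differences (Hamming distance): 2

2


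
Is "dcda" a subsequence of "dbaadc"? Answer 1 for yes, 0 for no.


Check if "dcda" is a subsequence of "dbaadc"
Greedy scan:
  Position 0 ('d'): matches sub[0] = 'd'
  Position 1 ('b'): no match needed
  Position 2 ('a'): no match needed
  Position 3 ('a'): no match needed
  Position 4 ('d'): no match needed
  Position 5 ('c'): matches sub[1] = 'c'
Only matched 2/4 characters => not a subsequence

0


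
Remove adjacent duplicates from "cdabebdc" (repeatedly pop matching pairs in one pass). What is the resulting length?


Input: cdabebdc
Stack-based adjacent duplicate removal:
  Read 'c': push. Stack: c
  Read 'd': push. Stack: cd
  Read 'a': push. Stack: cda
  Read 'b': push. Stack: cdab
  Read 'e': push. Stack: cdabe
  Read 'b': push. Stack: cdabeb
  Read 'd': push. Stack: cdabebd
  Read 'c': push. Stack: cdabebdc
Final stack: "cdabebdc" (length 8)

8


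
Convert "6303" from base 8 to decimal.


Input: "6303" in base 8
Positional expansion:
  Digit '6' (value 6) x 8^3 = 3072
  Digit '3' (value 3) x 8^2 = 192
  Digit '0' (value 0) x 8^1 = 0
  Digit '3' (value 3) x 8^0 = 3
Sum = 3267

3267


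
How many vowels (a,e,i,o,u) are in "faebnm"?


Input: faebnm
Checking each character:
  'f' at position 0: consonant
  'a' at position 1: vowel (running total: 1)
  'e' at position 2: vowel (running total: 2)
  'b' at position 3: consonant
  'n' at position 4: consonant
  'm' at position 5: consonant
Total vowels: 2

2


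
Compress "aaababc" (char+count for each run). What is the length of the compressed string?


Input: aaababc
Runs:
  'a' x 3 => "a3"
  'b' x 1 => "b1"
  'a' x 1 => "a1"
  'b' x 1 => "b1"
  'c' x 1 => "c1"
Compressed: "a3b1a1b1c1"
Compressed length: 10

10


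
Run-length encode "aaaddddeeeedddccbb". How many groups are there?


Input: aaaddddeeeedddccbb
Scanning for consecutive runs:
  Group 1: 'a' x 3 (positions 0-2)
  Group 2: 'd' x 4 (positions 3-6)
  Group 3: 'e' x 4 (positions 7-10)
  Group 4: 'd' x 3 (positions 11-13)
  Group 5: 'c' x 2 (positions 14-15)
  Group 6: 'b' x 2 (positions 16-17)
Total groups: 6

6


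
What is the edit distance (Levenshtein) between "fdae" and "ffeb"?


Computing edit distance: "fdae" -> "ffeb"
DP table:
           f    f    e    b
      0    1    2    3    4
  f   1    0    1    2    3
  d   2    1    1    2    3
  a   3    2    2    2    3
  e   4    3    3    2    3
Edit distance = dp[4][4] = 3

3


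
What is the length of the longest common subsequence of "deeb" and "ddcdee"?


LCS of "deeb" and "ddcdee"
DP table:
           d    d    c    d    e    e
      0    0    0    0    0    0    0
  d   0    1    1    1    1    1    1
  e   0    1    1    1    1    2    2
  e   0    1    1    1    1    2    3
  b   0    1    1    1    1    2    3
LCS length = dp[4][6] = 3

3


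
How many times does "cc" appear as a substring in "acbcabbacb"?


Searching for "cc" in "acbcabbacb"
Scanning each position:
  Position 0: "ac" => no
  Position 1: "cb" => no
  Position 2: "bc" => no
  Position 3: "ca" => no
  Position 4: "ab" => no
  Position 5: "bb" => no
  Position 6: "ba" => no
  Position 7: "ac" => no
  Position 8: "cb" => no
Total occurrences: 0

0


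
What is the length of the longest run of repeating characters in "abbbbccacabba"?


Input: "abbbbccacabba"
Scanning for longest run:
  Position 1 ('b'): new char, reset run to 1
  Position 2 ('b'): continues run of 'b', length=2
  Position 3 ('b'): continues run of 'b', length=3
  Position 4 ('b'): continues run of 'b', length=4
  Position 5 ('c'): new char, reset run to 1
  Position 6 ('c'): continues run of 'c', length=2
  Position 7 ('a'): new char, reset run to 1
  Position 8 ('c'): new char, reset run to 1
  Position 9 ('a'): new char, reset run to 1
  Position 10 ('b'): new char, reset run to 1
  Position 11 ('b'): continues run of 'b', length=2
  Position 12 ('a'): new char, reset run to 1
Longest run: 'b' with length 4

4


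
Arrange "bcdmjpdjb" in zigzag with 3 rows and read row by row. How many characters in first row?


Zigzag "bcdmjpdjb" into 3 rows:
Placing characters:
  'b' => row 0
  'c' => row 1
  'd' => row 2
  'm' => row 1
  'j' => row 0
  'p' => row 1
  'd' => row 2
  'j' => row 1
  'b' => row 0
Rows:
  Row 0: "bjb"
  Row 1: "cmpj"
  Row 2: "dd"
First row length: 3

3


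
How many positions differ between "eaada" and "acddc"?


Comparing "eaada" and "acddc" position by position:
  Position 0: 'e' vs 'a' => DIFFER
  Position 1: 'a' vs 'c' => DIFFER
  Position 2: 'a' vs 'd' => DIFFER
  Position 3: 'd' vs 'd' => same
  Position 4: 'a' vs 'c' => DIFFER
Positions that differ: 4

4


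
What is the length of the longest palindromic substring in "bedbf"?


Input: "bedbf"
Checking substrings for palindromes:
  No multi-char palindromic substrings found
Longest palindromic substring: "b" with length 1

1


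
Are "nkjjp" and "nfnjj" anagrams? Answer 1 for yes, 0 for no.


Strings: "nkjjp", "nfnjj"
Sorted first:  jjknp
Sorted second: fjjnn
Differ at position 0: 'j' vs 'f' => not anagrams

0


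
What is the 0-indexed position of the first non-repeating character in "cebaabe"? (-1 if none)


Input: cebaabe
Character frequencies:
  'a': 2
  'b': 2
  'c': 1
  'e': 2
Scanning left to right for freq == 1:
  Position 0 ('c'): unique! => answer = 0

0


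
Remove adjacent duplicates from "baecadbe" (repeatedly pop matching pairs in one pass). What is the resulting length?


Input: baecadbe
Stack-based adjacent duplicate removal:
  Read 'b': push. Stack: b
  Read 'a': push. Stack: ba
  Read 'e': push. Stack: bae
  Read 'c': push. Stack: baec
  Read 'a': push. Stack: baeca
  Read 'd': push. Stack: baecad
  Read 'b': push. Stack: baecadb
  Read 'e': push. Stack: baecadbe
Final stack: "baecadbe" (length 8)

8


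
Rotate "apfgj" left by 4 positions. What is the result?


Input: "apfgj", rotate left by 4
First 4 characters: "apfg"
Remaining characters: "j"
Concatenate remaining + first: "j" + "apfg" = "japfg"

japfg


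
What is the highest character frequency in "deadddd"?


Input: deadddd
Character counts:
  'a': 1
  'd': 5
  'e': 1
Maximum frequency: 5

5


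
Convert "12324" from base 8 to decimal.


Input: "12324" in base 8
Positional expansion:
  Digit '1' (value 1) x 8^4 = 4096
  Digit '2' (value 2) x 8^3 = 1024
  Digit '3' (value 3) x 8^2 = 192
  Digit '2' (value 2) x 8^1 = 16
  Digit '4' (value 4) x 8^0 = 4
Sum = 5332

5332


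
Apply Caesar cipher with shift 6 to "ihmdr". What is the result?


Caesar cipher: shift "ihmdr" by 6
  'i' (pos 8) + 6 = pos 14 = 'o'
  'h' (pos 7) + 6 = pos 13 = 'n'
  'm' (pos 12) + 6 = pos 18 = 's'
  'd' (pos 3) + 6 = pos 9 = 'j'
  'r' (pos 17) + 6 = pos 23 = 'x'
Result: onsjx

onsjx


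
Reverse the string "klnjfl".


Input: klnjfl
Reading characters right to left:
  Position 5: 'l'
  Position 4: 'f'
  Position 3: 'j'
  Position 2: 'n'
  Position 1: 'l'
  Position 0: 'k'
Reversed: lfjnlk

lfjnlk


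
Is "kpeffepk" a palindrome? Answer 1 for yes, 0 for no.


Input: kpeffepk
Reversed: kpeffepk
  Compare pos 0 ('k') with pos 7 ('k'): match
  Compare pos 1 ('p') with pos 6 ('p'): match
  Compare pos 2 ('e') with pos 5 ('e'): match
  Compare pos 3 ('f') with pos 4 ('f'): match
Result: palindrome

1


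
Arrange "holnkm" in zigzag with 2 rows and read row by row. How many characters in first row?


Zigzag "holnkm" into 2 rows:
Placing characters:
  'h' => row 0
  'o' => row 1
  'l' => row 0
  'n' => row 1
  'k' => row 0
  'm' => row 1
Rows:
  Row 0: "hlk"
  Row 1: "onm"
First row length: 3

3


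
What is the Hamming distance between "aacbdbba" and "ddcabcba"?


Comparing "aacbdbba" and "ddcabcba" position by position:
  Position 0: 'a' vs 'd' => differ
  Position 1: 'a' vs 'd' => differ
  Position 2: 'c' vs 'c' => same
  Position 3: 'b' vs 'a' => differ
  Position 4: 'd' vs 'b' => differ
  Position 5: 'b' vs 'c' => differ
  Position 6: 'b' vs 'b' => same
  Position 7: 'a' vs 'a' => same
Total differences (Hamming distance): 5

5


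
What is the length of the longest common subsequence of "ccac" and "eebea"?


LCS of "ccac" and "eebea"
DP table:
           e    e    b    e    a
      0    0    0    0    0    0
  c   0    0    0    0    0    0
  c   0    0    0    0    0    0
  a   0    0    0    0    0    1
  c   0    0    0    0    0    1
LCS length = dp[4][5] = 1

1


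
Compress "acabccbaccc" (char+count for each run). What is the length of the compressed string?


Input: acabccbaccc
Runs:
  'a' x 1 => "a1"
  'c' x 1 => "c1"
  'a' x 1 => "a1"
  'b' x 1 => "b1"
  'c' x 2 => "c2"
  'b' x 1 => "b1"
  'a' x 1 => "a1"
  'c' x 3 => "c3"
Compressed: "a1c1a1b1c2b1a1c3"
Compressed length: 16

16


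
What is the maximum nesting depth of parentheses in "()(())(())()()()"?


Input: "()(())(())()()()"
Tracking depth:
  Position 0 '(': depth becomes 1
  Position 1 ')': depth becomes 0
  Position 2 '(': depth becomes 1
  Position 3 '(': depth becomes 2
  Position 4 ')': depth becomes 1
  Position 5 ')': depth becomes 0
  Position 6 '(': depth becomes 1
  Position 7 '(': depth becomes 2
  Position 8 ')': depth becomes 1
  Position 9 ')': depth becomes 0
  Position 10 '(': depth becomes 1
  Position 11 ')': depth becomes 0
  Position 12 '(': depth becomes 1
  Position 13 ')': depth becomes 0
  Position 14 '(': depth becomes 1
  Position 15 ')': depth becomes 0
Maximum depth reached: 2

2


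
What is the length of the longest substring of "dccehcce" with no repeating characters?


Input: "dccehcce"
Sliding window (track last position of each char):
  Position 0 ('d'): window [0,0] length 1 -- new best
  Position 1 ('c'): window [0,1] length 2 -- new best
  Position 2 ('c'): repeat (last at 1), move window start to 2
  Position 2 ('c'): window [2,2] length 1
  Position 3 ('e'): window [2,3] length 2
  Position 4 ('h'): window [2,4] length 3 -- new best
  Position 5 ('c'): repeat (last at 2), move window start to 3
  Position 5 ('c'): window [3,5] length 3
  Position 6 ('c'): repeat (last at 5), move window start to 6
  Position 6 ('c'): window [6,6] length 1
  Position 7 ('e'): window [6,7] length 2
Longest substring with no repeats: "ceh" with length 3

3


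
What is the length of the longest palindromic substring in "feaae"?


Input: "feaae"
Checking substrings for palindromes:
  [1:5] "eaae" (len 4) => palindrome
  [2:4] "aa" (len 2) => palindrome
Longest palindromic substring: "eaae" with length 4

4


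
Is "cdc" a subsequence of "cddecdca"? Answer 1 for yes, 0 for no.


Check if "cdc" is a subsequence of "cddecdca"
Greedy scan:
  Position 0 ('c'): matches sub[0] = 'c'
  Position 1 ('d'): matches sub[1] = 'd'
  Position 2 ('d'): no match needed
  Position 3 ('e'): no match needed
  Position 4 ('c'): matches sub[2] = 'c'
  Position 5 ('d'): no match needed
  Position 6 ('c'): no match needed
  Position 7 ('a'): no match needed
All 3 characters matched => is a subsequence

1


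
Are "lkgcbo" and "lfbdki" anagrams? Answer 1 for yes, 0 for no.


Strings: "lkgcbo", "lfbdki"
Sorted first:  bcgklo
Sorted second: bdfikl
Differ at position 1: 'c' vs 'd' => not anagrams

0


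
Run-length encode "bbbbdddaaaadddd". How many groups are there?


Input: bbbbdddaaaadddd
Scanning for consecutive runs:
  Group 1: 'b' x 4 (positions 0-3)
  Group 2: 'd' x 3 (positions 4-6)
  Group 3: 'a' x 4 (positions 7-10)
  Group 4: 'd' x 4 (positions 11-14)
Total groups: 4

4


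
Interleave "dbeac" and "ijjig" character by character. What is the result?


Interleaving "dbeac" and "ijjig":
  Position 0: 'd' from first, 'i' from second => "di"
  Position 1: 'b' from first, 'j' from second => "bj"
  Position 2: 'e' from first, 'j' from second => "ej"
  Position 3: 'a' from first, 'i' from second => "ai"
  Position 4: 'c' from first, 'g' from second => "cg"
Result: dibjejaicg

dibjejaicg


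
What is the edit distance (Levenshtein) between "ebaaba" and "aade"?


Computing edit distance: "ebaaba" -> "aade"
DP table:
           a    a    d    e
      0    1    2    3    4
  e   1    1    2    3    3
  b   2    2    2    3    4
  a   3    2    2    3    4
  a   4    3    2    3    4
  b   5    4    3    3    4
  a   6    5    4    4    4
Edit distance = dp[6][4] = 4

4


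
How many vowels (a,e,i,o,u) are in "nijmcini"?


Input: nijmcini
Checking each character:
  'n' at position 0: consonant
  'i' at position 1: vowel (running total: 1)
  'j' at position 2: consonant
  'm' at position 3: consonant
  'c' at position 4: consonant
  'i' at position 5: vowel (running total: 2)
  'n' at position 6: consonant
  'i' at position 7: vowel (running total: 3)
Total vowels: 3

3


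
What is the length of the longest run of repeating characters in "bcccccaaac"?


Input: "bcccccaaac"
Scanning for longest run:
  Position 1 ('c'): new char, reset run to 1
  Position 2 ('c'): continues run of 'c', length=2
  Position 3 ('c'): continues run of 'c', length=3
  Position 4 ('c'): continues run of 'c', length=4
  Position 5 ('c'): continues run of 'c', length=5
  Position 6 ('a'): new char, reset run to 1
  Position 7 ('a'): continues run of 'a', length=2
  Position 8 ('a'): continues run of 'a', length=3
  Position 9 ('c'): new char, reset run to 1
Longest run: 'c' with length 5

5


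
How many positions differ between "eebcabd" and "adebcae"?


Comparing "eebcabd" and "adebcae" position by position:
  Position 0: 'e' vs 'a' => DIFFER
  Position 1: 'e' vs 'd' => DIFFER
  Position 2: 'b' vs 'e' => DIFFER
  Position 3: 'c' vs 'b' => DIFFER
  Position 4: 'a' vs 'c' => DIFFER
  Position 5: 'b' vs 'a' => DIFFER
  Position 6: 'd' vs 'e' => DIFFER
Positions that differ: 7

7


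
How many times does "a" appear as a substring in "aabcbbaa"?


Searching for "a" in "aabcbbaa"
Scanning each position:
  Position 0: "a" => MATCH
  Position 1: "a" => MATCH
  Position 2: "b" => no
  Position 3: "c" => no
  Position 4: "b" => no
  Position 5: "b" => no
  Position 6: "a" => MATCH
  Position 7: "a" => MATCH
Total occurrences: 4

4


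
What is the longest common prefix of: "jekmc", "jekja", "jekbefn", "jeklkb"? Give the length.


Words: jekmc, jekja, jekbefn, jeklkb
  Position 0: all 'j' => match
  Position 1: all 'e' => match
  Position 2: all 'k' => match
  Position 3: ('m', 'j', 'b', 'l') => mismatch, stop
LCP = "jek" (length 3)

3


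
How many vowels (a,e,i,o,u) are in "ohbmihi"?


Input: ohbmihi
Checking each character:
  'o' at position 0: vowel (running total: 1)
  'h' at position 1: consonant
  'b' at position 2: consonant
  'm' at position 3: consonant
  'i' at position 4: vowel (running total: 2)
  'h' at position 5: consonant
  'i' at position 6: vowel (running total: 3)
Total vowels: 3

3


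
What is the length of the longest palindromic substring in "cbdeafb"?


Input: "cbdeafb"
Checking substrings for palindromes:
  No multi-char palindromic substrings found
Longest palindromic substring: "c" with length 1

1


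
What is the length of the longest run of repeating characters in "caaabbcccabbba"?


Input: "caaabbcccabbba"
Scanning for longest run:
  Position 1 ('a'): new char, reset run to 1
  Position 2 ('a'): continues run of 'a', length=2
  Position 3 ('a'): continues run of 'a', length=3
  Position 4 ('b'): new char, reset run to 1
  Position 5 ('b'): continues run of 'b', length=2
  Position 6 ('c'): new char, reset run to 1
  Position 7 ('c'): continues run of 'c', length=2
  Position 8 ('c'): continues run of 'c', length=3
  Position 9 ('a'): new char, reset run to 1
  Position 10 ('b'): new char, reset run to 1
  Position 11 ('b'): continues run of 'b', length=2
  Position 12 ('b'): continues run of 'b', length=3
  Position 13 ('a'): new char, reset run to 1
Longest run: 'a' with length 3

3


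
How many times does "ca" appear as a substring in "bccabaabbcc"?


Searching for "ca" in "bccabaabbcc"
Scanning each position:
  Position 0: "bc" => no
  Position 1: "cc" => no
  Position 2: "ca" => MATCH
  Position 3: "ab" => no
  Position 4: "ba" => no
  Position 5: "aa" => no
  Position 6: "ab" => no
  Position 7: "bb" => no
  Position 8: "bc" => no
  Position 9: "cc" => no
Total occurrences: 1

1


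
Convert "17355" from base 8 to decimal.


Input: "17355" in base 8
Positional expansion:
  Digit '1' (value 1) x 8^4 = 4096
  Digit '7' (value 7) x 8^3 = 3584
  Digit '3' (value 3) x 8^2 = 192
  Digit '5' (value 5) x 8^1 = 40
  Digit '5' (value 5) x 8^0 = 5
Sum = 7917

7917


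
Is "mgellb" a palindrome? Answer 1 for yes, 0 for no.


Input: mgellb
Reversed: bllegm
  Compare pos 0 ('m') with pos 5 ('b'): MISMATCH
  Compare pos 1 ('g') with pos 4 ('l'): MISMATCH
  Compare pos 2 ('e') with pos 3 ('l'): MISMATCH
Result: not a palindrome

0


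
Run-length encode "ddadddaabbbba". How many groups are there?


Input: ddadddaabbbba
Scanning for consecutive runs:
  Group 1: 'd' x 2 (positions 0-1)
  Group 2: 'a' x 1 (positions 2-2)
  Group 3: 'd' x 3 (positions 3-5)
  Group 4: 'a' x 2 (positions 6-7)
  Group 5: 'b' x 4 (positions 8-11)
  Group 6: 'a' x 1 (positions 12-12)
Total groups: 6

6


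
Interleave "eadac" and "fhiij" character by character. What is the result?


Interleaving "eadac" and "fhiij":
  Position 0: 'e' from first, 'f' from second => "ef"
  Position 1: 'a' from first, 'h' from second => "ah"
  Position 2: 'd' from first, 'i' from second => "di"
  Position 3: 'a' from first, 'i' from second => "ai"
  Position 4: 'c' from first, 'j' from second => "cj"
Result: efahdiaicj

efahdiaicj


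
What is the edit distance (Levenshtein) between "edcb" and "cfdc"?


Computing edit distance: "edcb" -> "cfdc"
DP table:
           c    f    d    c
      0    1    2    3    4
  e   1    1    2    3    4
  d   2    2    2    2    3
  c   3    2    3    3    2
  b   4    3    3    4    3
Edit distance = dp[4][4] = 3

3


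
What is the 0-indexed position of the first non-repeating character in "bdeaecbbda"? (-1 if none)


Input: bdeaecbbda
Character frequencies:
  'a': 2
  'b': 3
  'c': 1
  'd': 2
  'e': 2
Scanning left to right for freq == 1:
  Position 0 ('b'): freq=3, skip
  Position 1 ('d'): freq=2, skip
  Position 2 ('e'): freq=2, skip
  Position 3 ('a'): freq=2, skip
  Position 4 ('e'): freq=2, skip
  Position 5 ('c'): unique! => answer = 5

5


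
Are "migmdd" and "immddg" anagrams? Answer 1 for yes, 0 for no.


Strings: "migmdd", "immddg"
Sorted first:  ddgimm
Sorted second: ddgimm
Sorted forms match => anagrams

1


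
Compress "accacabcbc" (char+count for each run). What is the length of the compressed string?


Input: accacabcbc
Runs:
  'a' x 1 => "a1"
  'c' x 2 => "c2"
  'a' x 1 => "a1"
  'c' x 1 => "c1"
  'a' x 1 => "a1"
  'b' x 1 => "b1"
  'c' x 1 => "c1"
  'b' x 1 => "b1"
  'c' x 1 => "c1"
Compressed: "a1c2a1c1a1b1c1b1c1"
Compressed length: 18

18


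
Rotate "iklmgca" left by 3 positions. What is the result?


Input: "iklmgca", rotate left by 3
First 3 characters: "ikl"
Remaining characters: "mgca"
Concatenate remaining + first: "mgca" + "ikl" = "mgcaikl"

mgcaikl


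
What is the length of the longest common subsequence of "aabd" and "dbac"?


LCS of "aabd" and "dbac"
DP table:
           d    b    a    c
      0    0    0    0    0
  a   0    0    0    1    1
  a   0    0    0    1    1
  b   0    0    1    1    1
  d   0    1    1    1    1
LCS length = dp[4][4] = 1

1


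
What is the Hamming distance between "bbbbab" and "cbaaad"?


Comparing "bbbbab" and "cbaaad" position by position:
  Position 0: 'b' vs 'c' => differ
  Position 1: 'b' vs 'b' => same
  Position 2: 'b' vs 'a' => differ
  Position 3: 'b' vs 'a' => differ
  Position 4: 'a' vs 'a' => same
  Position 5: 'b' vs 'd' => differ
Total differences (Hamming distance): 4

4


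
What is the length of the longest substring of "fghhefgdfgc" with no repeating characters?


Input: "fghhefgdfgc"
Sliding window (track last position of each char):
  Position 0 ('f'): window [0,0] length 1 -- new best
  Position 1 ('g'): window [0,1] length 2 -- new best
  Position 2 ('h'): window [0,2] length 3 -- new best
  Position 3 ('h'): repeat (last at 2), move window start to 3
  Position 3 ('h'): window [3,3] length 1
  Position 4 ('e'): window [3,4] length 2
  Position 5 ('f'): window [3,5] length 3
  Position 6 ('g'): window [3,6] length 4 -- new best
  Position 7 ('d'): window [3,7] length 5 -- new best
  Position 8 ('f'): repeat (last at 5), move window start to 6
  Position 8 ('f'): window [6,8] length 3
  Position 9 ('g'): repeat (last at 6), move window start to 7
  Position 9 ('g'): window [7,9] length 3
  Position 10 ('c'): window [7,10] length 4
Longest substring with no repeats: "hefgd" with length 5

5


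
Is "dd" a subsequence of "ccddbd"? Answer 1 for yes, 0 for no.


Check if "dd" is a subsequence of "ccddbd"
Greedy scan:
  Position 0 ('c'): no match needed
  Position 1 ('c'): no match needed
  Position 2 ('d'): matches sub[0] = 'd'
  Position 3 ('d'): matches sub[1] = 'd'
  Position 4 ('b'): no match needed
  Position 5 ('d'): no match needed
All 2 characters matched => is a subsequence

1


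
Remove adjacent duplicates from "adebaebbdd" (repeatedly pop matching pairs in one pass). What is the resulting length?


Input: adebaebbdd
Stack-based adjacent duplicate removal:
  Read 'a': push. Stack: a
  Read 'd': push. Stack: ad
  Read 'e': push. Stack: ade
  Read 'b': push. Stack: adeb
  Read 'a': push. Stack: adeba
  Read 'e': push. Stack: adebae
  Read 'b': push. Stack: adebaeb
  Read 'b': matches stack top 'b' => pop. Stack: adebae
  Read 'd': push. Stack: adebaed
  Read 'd': matches stack top 'd' => pop. Stack: adebae
Final stack: "adebae" (length 6)

6


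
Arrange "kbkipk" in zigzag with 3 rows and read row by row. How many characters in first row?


Zigzag "kbkipk" into 3 rows:
Placing characters:
  'k' => row 0
  'b' => row 1
  'k' => row 2
  'i' => row 1
  'p' => row 0
  'k' => row 1
Rows:
  Row 0: "kp"
  Row 1: "bik"
  Row 2: "k"
First row length: 2

2


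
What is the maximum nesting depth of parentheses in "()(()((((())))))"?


Input: "()(()((((())))))"
Tracking depth:
  Position 0 '(': depth becomes 1
  Position 1 ')': depth becomes 0
  Position 2 '(': depth becomes 1
  Position 3 '(': depth becomes 2
  Position 4 ')': depth becomes 1
  Position 5 '(': depth becomes 2
  Position 6 '(': depth becomes 3
  Position 7 '(': depth becomes 4
  Position 8 '(': depth becomes 5
  Position 9 '(': depth becomes 6
  Position 10 ')': depth becomes 5
  Position 11 ')': depth becomes 4
  Position 12 ')': depth becomes 3
  Position 13 ')': depth becomes 2
  Position 14 ')': depth becomes 1
  Position 15 ')': depth becomes 0
Maximum depth reached: 6

6


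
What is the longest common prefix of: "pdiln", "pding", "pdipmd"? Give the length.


Words: pdiln, pding, pdipmd
  Position 0: all 'p' => match
  Position 1: all 'd' => match
  Position 2: all 'i' => match
  Position 3: ('l', 'n', 'p') => mismatch, stop
LCP = "pdi" (length 3)

3


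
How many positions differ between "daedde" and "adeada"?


Comparing "daedde" and "adeada" position by position:
  Position 0: 'd' vs 'a' => DIFFER
  Position 1: 'a' vs 'd' => DIFFER
  Position 2: 'e' vs 'e' => same
  Position 3: 'd' vs 'a' => DIFFER
  Position 4: 'd' vs 'd' => same
  Position 5: 'e' vs 'a' => DIFFER
Positions that differ: 4

4
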